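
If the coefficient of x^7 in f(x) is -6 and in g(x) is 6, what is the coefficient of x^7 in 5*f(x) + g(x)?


Scalar multiplication scales coefficients: 5 * -6 = -30.
Then add the g coefficient: -30 + 6
= -24

-24


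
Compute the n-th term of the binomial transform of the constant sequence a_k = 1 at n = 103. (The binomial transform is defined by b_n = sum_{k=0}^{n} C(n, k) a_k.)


With a_k = 1 for all k, b_n = sum_{k=0}^{n} C(n, k) = 2^n by the binomial theorem.
For n = 103: 2^103 = 10141204801825835211973625643008.

10141204801825835211973625643008


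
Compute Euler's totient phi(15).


phi(n) counts integers in [1, n] coprime to n. Using the multiplicative formula phi(n) = n * prod_{p | n} (1 - 1/p):
15 = 3 * 5, so
phi(15) = 15 * (1 - 1/3) * (1 - 1/5) = 8.

8


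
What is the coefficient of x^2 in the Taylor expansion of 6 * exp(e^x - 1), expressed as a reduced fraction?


exp(e^x - 1) = sum_{k>=0} Bell_k x^k / k!, where Bell_k is the k-th Bell number.
So the coefficient of x^2 is 6 * Bell_2 / 2!.
Computing: Bell_2 = 2 and 2! = 2, giving
6 * 2/2 = 6.

6


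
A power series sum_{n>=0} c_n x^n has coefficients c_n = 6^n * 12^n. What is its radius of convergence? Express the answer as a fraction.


By the root test (Cauchy-Hadamard), the radius is R = 1 / limsup_n |c_n|^(1/n).
Here |c_n|^(1/n) = (6^n * 12^n)^(1/n) = 6 * 12 = 72 for all n.
So R = 1/72 = 1/72.

1/72


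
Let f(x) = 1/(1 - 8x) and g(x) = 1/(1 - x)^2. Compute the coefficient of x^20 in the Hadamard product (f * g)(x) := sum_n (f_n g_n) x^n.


f has coefficients f_k = 8^k. For g = 1/(1 - x)^2 the coefficient is g_k = C(k + 1, 1) = k + 1. The Hadamard coefficient is (f * g)_k = 8^k * (k + 1).
For k = 20: 8^20 * 21 = 1152921504606846976 * 21 = 24211351596743786496.

24211351596743786496


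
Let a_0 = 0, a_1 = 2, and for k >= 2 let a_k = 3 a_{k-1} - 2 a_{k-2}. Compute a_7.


Iterating the recurrence forward:
a_0 = 0
a_1 = 2
a_2 = 3*2 - 2*0 = 6
a_3 = 3*6 - 2*2 = 14
a_4 = 3*14 - 2*6 = 30
a_5 = 3*30 - 2*14 = 62
a_6 = 3*62 - 2*30 = 126
a_7 = 3*126 - 2*62 = 254
So a_7 = 254.

254


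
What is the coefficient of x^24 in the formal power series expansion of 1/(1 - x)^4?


The negative binomial / multiset identity is
1/(1 - x)^r = sum_{k>=0} C(k + r - 1, r - 1) x^k.
Here r = 4 and k = 24, so the coefficient is
C(24 + 3, 3) = C(27, 3)
= 2925

2925


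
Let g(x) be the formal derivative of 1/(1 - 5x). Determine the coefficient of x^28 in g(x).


Differentiate termwise: d/dx sum_{k>=0} 5^k x^k = sum_{k>=1} k 5^k x^(k-1) = sum_{j>=0} (j+1) 5^(j+1) x^j.
Equivalently, d/dx [1/(1 - 5x)] = 5/(1 - 5x)^2.
For j = 28: 29 * 5^29 = 29 * 186264514923095703125 = 5401670932769775390625.

5401670932769775390625


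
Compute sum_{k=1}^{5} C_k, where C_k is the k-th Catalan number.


C_1 through C_5: 1, 2, 5, 14, 42
Sum = 1 + 2 + 5 + 14 + 42
= 64

64


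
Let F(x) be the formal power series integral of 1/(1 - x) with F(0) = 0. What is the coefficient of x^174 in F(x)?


1/(1 - x) = sum_{k>=0} x^k. Integrating termwise and using F(0) = 0 gives
F(x) = sum_{k>=0} x^(k+1) / (k+1) = sum_{m>=1} x^m / m = -ln(1 - x).
So the coefficient of x^174 is 1/174 = 1/174.

1/174


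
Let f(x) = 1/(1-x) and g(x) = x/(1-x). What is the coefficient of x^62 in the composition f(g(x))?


First simplify the composition: f(g(x)) = 1/(1 - x/(1-x)) = (1-x)/((1-x) - x) = (1-x)/(1-2x).
Now extract the coefficient. Write (1-x)/(1-2x) = 1/(1-2x) - x/(1-2x).
The coefficient of x^n in 1/(1-2x) is 2^n, and in x/(1-2x) is 2^(n-1) (for n >= 1).
So the coefficient of x^62 is 2^62 - 2^61 = 4611686018427387904 - 2305843009213693952 = 2305843009213693952.

2305843009213693952


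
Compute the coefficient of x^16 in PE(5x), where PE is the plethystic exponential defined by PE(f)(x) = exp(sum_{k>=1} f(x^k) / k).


With f(x) = 5x, the exponent is sum_{k>=1} 5 x^k / k = 5 * (-ln(1 - x)). Exponentiating:
PE(5x) = exp(-5 ln(1 - x)) = 1/(1 - x)^5.
By the negative binomial expansion, [x^n] 1/(1 - x)^5 = C(n + 4, 4).
For n = 16: C(20, 4) = 4845.

4845


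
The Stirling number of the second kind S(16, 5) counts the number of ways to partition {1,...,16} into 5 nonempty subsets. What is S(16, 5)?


Using the explicit formula S(n,k) = (1/k!) sum_{j=0}^{k} (-1)^(k-j) C(k,j) j^n:
S(16, 5) = 1096190550
Equivalently, S(n,k) is n! times the coefficient of x^n in the EGF (e^x - 1)^k / k!.

1096190550


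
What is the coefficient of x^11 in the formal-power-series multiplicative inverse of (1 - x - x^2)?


Let the inverse be f(x) = sum_{k>=0} a_k x^k. From f(x) * (1 - x - x^2) = 1 and matching coefficients:
 x^0: a_0 = 1.
 x^1: a_1 - a_0 = 0, so a_1 = 1.
 x^k (k >= 2): a_k - a_{k-1} - a_{k-2} = 0, i.e. a_k = a_{k-1} + a_{k-2}.
This is the Fibonacci-type recurrence shifted so that a_0 = a_1 = 1.
Iterating: a_0=1, a_1=1, a_2=2, a_3=3, a_4=5, a_5=8, a_6=13, a_7=21, a_8=34, a_9=55, ...
a_11 = 144.

144


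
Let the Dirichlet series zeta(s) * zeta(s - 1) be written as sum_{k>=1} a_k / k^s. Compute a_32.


Convolution gives a_k = sum_{d | k} d * 1 = sum_{d | k} d = sigma(k), the sum of positive divisors of k.
For k = 32, the divisors are 1, 2, 4, 8, 16, 32, so
sigma(32) = 1 + 2 + 4 + 8 + 16 + 32 = 63.

63


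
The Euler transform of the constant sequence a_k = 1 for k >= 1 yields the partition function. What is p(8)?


The Euler transform converts the sequence a_k = 1 into the number of integer partitions.
Using the recurrence or dynamic programming:
p(8) = 22

22


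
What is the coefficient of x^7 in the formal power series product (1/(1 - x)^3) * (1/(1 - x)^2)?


Combine the factors: (1/(1 - x)^3) * (1/(1 - x)^2) = 1/(1 - x)^5.
Then use 1/(1 - x)^r = sum_{k>=0} C(k + r - 1, r - 1) x^k with r = 5 and k = 7:
C(11, 4) = 330.

330


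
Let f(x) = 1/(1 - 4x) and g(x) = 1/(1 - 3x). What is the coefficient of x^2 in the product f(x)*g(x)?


The coefficient of x^n in f*g is the Cauchy product: sum_{k=0}^{n} a^k * b^(n-k).
With a=4, b=3, n=2:
sum_{k=0}^{2} 4^k * 3^(2-k)
= 37

37


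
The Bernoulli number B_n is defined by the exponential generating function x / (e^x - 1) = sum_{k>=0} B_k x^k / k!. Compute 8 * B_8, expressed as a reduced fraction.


Bernoulli numbers can also be computed recursively via B_0 = 1 and sum_{j=0}^{m} C(m+1, j) B_j = 0 for m >= 1. Odd-index Bernoulli numbers vanish for k >= 3.
Computing B_8 = -1/30, so 8 * B_8 = 8 * -1/30 = -4/15.

-4/15


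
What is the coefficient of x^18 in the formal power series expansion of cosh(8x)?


The Maclaurin series is cosh(t) = sum_{m>=0} t^(2m) / (2m)!, so substituting t = 8x, only even powers of x are nonzero, with coefficient of x^(2m) equal to 8^(2m) / (2m)!.
For x^18 the coefficient is 8^18/18! = 18014398509481984/6402373705728000 = 274877906944/97692469875.

274877906944/97692469875


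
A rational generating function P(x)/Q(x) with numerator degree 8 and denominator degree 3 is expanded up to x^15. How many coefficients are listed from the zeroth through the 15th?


Expanding up to x^15 gives the coefficients for x^0, x^1, ..., x^15.
That is 15 + 1 = 16 coefficients in total.

16


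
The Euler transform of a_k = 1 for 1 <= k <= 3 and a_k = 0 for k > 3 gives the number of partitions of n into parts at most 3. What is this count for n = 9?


Partitions of 9 into parts at most 3:
Using generating function (1-x)^(-1)(1-x^2)^(-1)(1-x^3)^(-1),
the coefficient of x^9 = 12

12


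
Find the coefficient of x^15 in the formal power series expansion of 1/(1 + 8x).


Write 1/(1 + c x) = 1/(1 - (-c) x) and apply the geometric-series identity
1/(1 - y) = sum_{k>=0} y^k to get 1/(1 + c x) = sum_{k>=0} (-c)^k x^k.
So the coefficient of x^k is (-c)^k = (-1)^k * c^k.
Here c = 8 and k = 15:
(-8)^15 = -1 * 35184372088832 = -35184372088832

-35184372088832


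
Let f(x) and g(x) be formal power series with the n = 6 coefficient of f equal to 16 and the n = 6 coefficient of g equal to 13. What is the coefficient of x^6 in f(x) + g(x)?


Addition of formal power series is termwise.
The coefficient of x^6 in f + g = 16 + 13
= 29

29


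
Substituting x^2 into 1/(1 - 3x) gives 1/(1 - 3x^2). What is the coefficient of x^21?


Since 1/(1 - 3x^2) only has even powers of x,
the coefficient of x^21 (odd) is 0.

0


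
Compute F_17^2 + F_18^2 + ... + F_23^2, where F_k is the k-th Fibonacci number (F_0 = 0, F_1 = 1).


There is a standard identity sum_{k=0}^{N} F_k^2 = F_N * F_{N+1} (proved inductively from the telescoping relation F_k^2 = F_k F_{k+1} - F_{k-1} F_k). Then
sum_{k=17}^{23} F_k^2 = F_23 F_24 - F_16 F_17.
Computing: F_23 = 28657, F_24 = 46368, F_16 = 987, F_17 = 1597.
Sum = 28657 * 46368 - 987 * 1597 = 1327191537.

1327191537


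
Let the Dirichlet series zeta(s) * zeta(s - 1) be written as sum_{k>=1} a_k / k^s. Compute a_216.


Convolution gives a_k = sum_{d | k} d * 1 = sum_{d | k} d = sigma(k), the sum of positive divisors of k.
For k = 216, the divisors are 1, 2, 3, 4, 6, 8, 9, 12, 18, 24, 27, 36, 54, 72, 108, 216, so
sigma(216) = 1 + 2 + 3 + 4 + 6 + 8 + 9 + 12 + 18 + 24 + 27 + 36 + 54 + 72 + 108 + 216 = 600.

600


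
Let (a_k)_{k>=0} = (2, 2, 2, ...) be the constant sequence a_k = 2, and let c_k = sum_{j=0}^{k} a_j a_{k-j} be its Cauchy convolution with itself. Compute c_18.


Since a_j = 2 for all j >= 0, the convolution sum becomes
c_k = sum_{j=0}^{k} 2 * 2 = 4 * (k + 1).
Equivalently, the generating function of (a_k) is 2/(1 - x) and its square is 4/(1 - x)^2 = sum_{k>=0} 4(k + 1) x^k.
For k = 18: 4 * 19 = 76.

76


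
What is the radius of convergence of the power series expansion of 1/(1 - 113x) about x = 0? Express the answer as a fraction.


Expanding 1/(1 - 113x) = sum_{k>=0} 113^k x^k, the series converges when |113x| < 1, i.e., |x| < 1/113.
So the radius of convergence is 1/113 = 1/113.

1/113


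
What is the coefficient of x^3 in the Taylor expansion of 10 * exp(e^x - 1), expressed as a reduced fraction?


exp(e^x - 1) = sum_{k>=0} Bell_k x^k / k!, where Bell_k is the k-th Bell number.
So the coefficient of x^3 is 10 * Bell_3 / 3!.
Computing: Bell_3 = 5 and 3! = 6, giving
10 * 5/6 = 25/3.

25/3


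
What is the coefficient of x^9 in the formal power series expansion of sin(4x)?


The Maclaurin series is sin(t) = sum_{k>=0} (-1)^k t^(2k+1) / (2k+1)!, so substituting t = 4x, only odd powers of x are nonzero, with coefficient of x^(2k+1) equal to (-1)^k 4^(2k+1) / (2k+1)!.
Write 9 = 2*4 + 1, giving the coefficient (-1)^4 * 4^9 / 9! = 262144/362880 = 2048/2835.

2048/2835


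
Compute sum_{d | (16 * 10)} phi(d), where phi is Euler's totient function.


First, 16 * 10 = 160. One classical identity is sum_{d | n} phi(d) = n (each k in [1, n] has a unique gcd with n, and among the k's with gcd(k, n) = n/d there are phi(d) of them). So the sum equals 160. We also verify directly:
Divisors of 160: 1, 2, 4, 5, 8, 10, 16, 20, 32, 40, 80, 160.
phi values: 1, 1, 2, 4, 4, 4, 8, 8, 16, 16, 32, 64.
Sum = 160.

160


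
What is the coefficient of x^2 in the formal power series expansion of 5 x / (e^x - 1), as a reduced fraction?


The exponential generating function for Bernoulli numbers is
x / (e^x - 1) = sum_{k>=0} B_k x^k / k!.
So the coefficient of x^2 in 5 x / (e^x - 1) is 5 B_2 / 2!.
Computing: B_2 = 1/6, 2! = 2, giving
5 * 1/6 / 2 = 5/12.

5/12


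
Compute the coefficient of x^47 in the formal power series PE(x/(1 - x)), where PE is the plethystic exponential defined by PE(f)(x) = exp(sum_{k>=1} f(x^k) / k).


For f(x) = x/(1 - x) we have
sum_{k>=1} f(x^k) / k = sum_{k>=1} (1/k) * x^k / (1 - x^k) = sum_{k, m >= 1} x^(k m) / k,
which after exponentiating simplifies to
PE(x/(1 - x)) = prod_{k>=1} 1 / (1 - x^k).
This is the generating function for the partition function p(n), so the coefficient of x^47 is p(47).
Computing p(47) by dynamic programming over parts 1, 2, ..., 47: p(47) = 124754.

124754


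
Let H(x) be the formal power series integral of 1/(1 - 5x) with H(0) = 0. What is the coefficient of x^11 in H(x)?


1/(1 - 5x) = sum_{k>=0} 5^k x^k. Integrating termwise with H(0) = 0:
H(x) = sum_{k>=0} 5^k x^(k+1) / (k+1) = sum_{m>=1} 5^(m-1) x^m / m.
For m = 11: 5^10/11 = 9765625/11 = 9765625/11.

9765625/11


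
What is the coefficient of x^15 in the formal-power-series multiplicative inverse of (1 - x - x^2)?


Let the inverse be f(x) = sum_{k>=0} a_k x^k. From f(x) * (1 - x - x^2) = 1 and matching coefficients:
 x^0: a_0 = 1.
 x^1: a_1 - a_0 = 0, so a_1 = 1.
 x^k (k >= 2): a_k - a_{k-1} - a_{k-2} = 0, i.e. a_k = a_{k-1} + a_{k-2}.
This is the Fibonacci-type recurrence shifted so that a_0 = a_1 = 1.
Iterating: a_0=1, a_1=1, a_2=2, a_3=3, a_4=5, a_5=8, a_6=13, a_7=21, a_8=34, a_9=55, ...
a_15 = 987.

987


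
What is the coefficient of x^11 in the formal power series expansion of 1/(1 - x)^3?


The expansion 1/(1 - x)^r = sum_{k>=0} C(k + r - 1, r - 1) x^k follows from the multiset / negative-binomial theorem (or from repeated differentiation of the geometric series).
For r = 3 and k = 11:
C(13, 2) = 6227020800 / (2 * 39916800) = 78.

78


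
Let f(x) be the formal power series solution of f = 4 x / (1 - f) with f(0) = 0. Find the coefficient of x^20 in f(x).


Apply Lagrange inversion: f = 4 x * phi(f) with phi(t) = 1/(1 - t), so
[x^n] f = 4^n * (1/n) [t^(n-1)] phi(t)^n = 4^n * (1/n) [t^(n-1)] (1 - t)^(-n) = 4^n * (1/n) C(2n - 2, n - 1) = 4^n * C_{n-1}.
For n = 20: C_19 = C(38, 19) / 20 = 35345263800/20 = 1767263190.
With the 4^20 = 1099511627776 factor, the coefficient is 1099511627776 * 1767263190 = 1943126426745506365440.

1943126426745506365440


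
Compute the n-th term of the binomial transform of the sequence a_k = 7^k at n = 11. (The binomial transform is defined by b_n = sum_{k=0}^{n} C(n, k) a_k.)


With a_k = 7^k, b_n = sum_{k=0}^{n} C(n, k) 7^k = (1 + 7)^n by the binomial theorem.
For n = 11: (1 + 7)^11 = 8^11 = 8589934592.

8589934592


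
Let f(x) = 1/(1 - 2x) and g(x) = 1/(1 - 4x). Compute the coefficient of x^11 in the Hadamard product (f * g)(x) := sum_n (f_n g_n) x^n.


f has coefficients f_k = 2^k and g has coefficients g_k = 4^k, so the Hadamard product has coefficient (f*g)_k = 2^k * 4^k = 8^k.
For k = 11: 8^11 = 8589934592.

8589934592


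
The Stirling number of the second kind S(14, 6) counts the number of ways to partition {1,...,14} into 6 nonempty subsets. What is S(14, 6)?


Using the explicit formula S(n,k) = (1/k!) sum_{j=0}^{k} (-1)^(k-j) C(k,j) j^n:
S(14, 6) = 63436373
Equivalently, S(n,k) is n! times the coefficient of x^n in the EGF (e^x - 1)^k / k!.

63436373


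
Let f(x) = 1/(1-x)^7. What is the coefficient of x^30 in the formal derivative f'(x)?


Differentiate: d/dx [ 1/(1-x)^r ] = r / (1-x)^(r+1).
Here r = 7, so f'(x) = 7 / (1-x)^8.
The expansion of 1/(1-x)^(r+1) has coefficient of x^n equal to C(n+r, r).
So the coefficient of x^30 in f'(x) is
7 * C(37, 7) = 7 * 10295472 = 72068304

72068304


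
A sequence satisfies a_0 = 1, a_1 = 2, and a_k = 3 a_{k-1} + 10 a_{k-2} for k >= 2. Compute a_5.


The characteristic equation is t^2 - 3 t - 10 = 0, with roots r_1 = 5 and r_2 = -2 (so c_1 = r_1 + r_2, c_2 = -r_1 r_2 as required).
One can use the closed form a_n = A r_1^n + B r_2^n, but direct iteration is more reliable:
a_0 = 1, a_1 = 2, a_2 = 16, a_3 = 68, a_4 = 364, a_5 = 1772.
So a_5 = 1772.

1772


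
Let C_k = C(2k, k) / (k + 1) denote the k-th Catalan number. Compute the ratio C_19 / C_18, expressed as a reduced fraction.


Using C_k = (2k)! / (k! (k+1)!), the ratio C_{k+1}/C_k simplifies to
C_{k+1}/C_k = [(2k+2)! / ((k+1)! (k+2)!)] * [k! (k+1)! / (2k)!]
 = (2k+2)(2k+1) / ((k+1)(k+2)) = 2(2k+1) / (k+2).
For k = 18: 2(2*18 + 1) / (18 + 2) = 74/20 = 37/10.

37/10


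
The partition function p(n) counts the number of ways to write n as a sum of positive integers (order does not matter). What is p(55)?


Using the generating function prod_{k>=1} 1/(1-x^k), we compute p(55).
By dynamic programming over parts 1 through 55:
p(55) = 451276

451276


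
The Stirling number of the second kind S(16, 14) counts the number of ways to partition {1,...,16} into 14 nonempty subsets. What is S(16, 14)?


Using the explicit formula S(n,k) = (1/k!) sum_{j=0}^{k} (-1)^(k-j) C(k,j) j^n:
S(16, 14) = 6020
Equivalently, S(n,k) is n! times the coefficient of x^n in the EGF (e^x - 1)^k / k!.

6020


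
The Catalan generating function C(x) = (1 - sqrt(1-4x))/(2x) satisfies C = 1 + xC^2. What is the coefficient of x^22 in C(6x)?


Substituting x -> 6x scales the n-th coefficient by 6^n, so [x^22] C(6x) = 6^22 * C_22.
C_22 = C(2*22, 22)/(23) = 2104098963720/23 = 91482563640.
So 6^22 * 91482563640 = 131621703842267136 * 91482563640 = 12041090898155435791000535040.

12041090898155435791000535040


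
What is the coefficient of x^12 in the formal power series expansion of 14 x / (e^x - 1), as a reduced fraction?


The exponential generating function for Bernoulli numbers is
x / (e^x - 1) = sum_{k>=0} B_k x^k / k!.
So the coefficient of x^12 in 14 x / (e^x - 1) is 14 B_12 / 12!.
Computing: B_12 = -691/2730, 12! = 479001600, giving
14 * -691/2730 / 479001600 = -691/93405312000.

-691/93405312000


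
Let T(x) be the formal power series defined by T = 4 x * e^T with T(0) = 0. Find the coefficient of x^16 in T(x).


Apply the Lagrange inversion formula: if T = 4 x * phi(T) with phi(t) = e^t, then
[x^n] T = 4^n * (1/n) [t^(n-1)] phi(t)^n = 4^n * (1/n) [t^(n-1)] e^(n t) = 4^n * (1/n) * n^(n-1) / (n-1)! = 4^n * n^(n-1) / n!.
When c = 1 this is the Cayley count of rooted labeled trees on n vertices, divided by n!.
For n = 16: 4^16 * 16^15 / 16! = 4294967296 * 1152921504606846976/20922789888000 = 151115727451828646838272/638512875.

151115727451828646838272/638512875


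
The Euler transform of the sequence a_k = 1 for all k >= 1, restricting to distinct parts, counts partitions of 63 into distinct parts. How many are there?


Partitions of 63 into distinct parts can be computed via generating function.
Product (1+x)(1+x^2)(1+x^3)...
The coefficient of x^63 = 14848

14848


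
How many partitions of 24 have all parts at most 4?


Using the generating function (1-x)^(-1)(1-x^2)^(-1)...(1-x^4)^(-1),
the coefficient of x^24 counts these restricted partitions.
Result = 169

169


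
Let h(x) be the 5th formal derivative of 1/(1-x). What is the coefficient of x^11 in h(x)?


Differentiating 5 times: d^5/dx^5 [1/(1-x)] = 5!/(1-x)^6.
The expansion 1/(1-x)^6 = sum_{k>=0} C(k+5, 5) x^k, so the coefficient of x^n in 5!/(1-x)^6 is 5! * C(n+5, 5).
For n = 11: 120 * C(16, 5) = 120 * 4368 = 524160

524160


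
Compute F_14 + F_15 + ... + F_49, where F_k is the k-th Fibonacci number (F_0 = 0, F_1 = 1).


Use the identity sum_{k=0}^{N} F_k = F_{N+2} - 1 (which follows from F_{k+2} - F_{k+1} = F_k). Then
sum_{k=14}^{49} F_k = (F_{51} - 1) - (F_{15} - 1) = F_{51} - F_{15}.
Computing: F_{51} = 20365011074, F_{15} = 610, so
Sum = 20365011074 - 610 = 20365010464.

20365010464


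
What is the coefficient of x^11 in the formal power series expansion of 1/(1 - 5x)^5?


The general identity 1/(1 - c x)^r = sum_{k>=0} c^k C(k + r - 1, r - 1) x^k follows by substituting y = c x into 1/(1 - y)^r = sum_{k>=0} C(k + r - 1, r - 1) y^k.
For c = 5, r = 5, k = 11:
5^11 * C(15, 4) = 48828125 * 1365 = 66650390625.

66650390625


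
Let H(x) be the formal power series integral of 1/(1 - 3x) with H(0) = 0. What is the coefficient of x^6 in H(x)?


1/(1 - 3x) = sum_{k>=0} 3^k x^k. Integrating termwise with H(0) = 0:
H(x) = sum_{k>=0} 3^k x^(k+1) / (k+1) = sum_{m>=1} 3^(m-1) x^m / m.
For m = 6: 3^5/6 = 243/6 = 81/2.

81/2


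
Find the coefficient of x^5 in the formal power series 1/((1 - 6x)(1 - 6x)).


By partial fractions or Cauchy convolution:
The coefficient equals sum_{k=0}^{5} 6^k * 6^(5-k).
= 46656

46656


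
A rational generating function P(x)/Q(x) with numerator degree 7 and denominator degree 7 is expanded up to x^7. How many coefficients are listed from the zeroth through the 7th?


Expanding up to x^7 gives the coefficients for x^0, x^1, ..., x^7.
That is 7 + 1 = 8 coefficients in total.

8


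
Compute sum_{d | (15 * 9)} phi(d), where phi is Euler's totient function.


First, 15 * 9 = 135. One classical identity is sum_{d | n} phi(d) = n (each k in [1, n] has a unique gcd with n, and among the k's with gcd(k, n) = n/d there are phi(d) of them). So the sum equals 135. We also verify directly:
Divisors of 135: 1, 3, 5, 9, 15, 27, 45, 135.
phi values: 1, 2, 4, 6, 8, 18, 24, 72.
Sum = 135.

135


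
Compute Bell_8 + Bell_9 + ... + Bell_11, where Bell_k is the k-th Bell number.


Recall Bell_k counts set partitions of a k-set (with Bell_0 = 1 by convention).
Bell_8 through Bell_11: 4140, 21147, 115975, 678570
Sum = 4140 + 21147 + 115975 + 678570 = 819832.

819832


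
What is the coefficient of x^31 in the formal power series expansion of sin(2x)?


The Maclaurin series is sin(t) = sum_{k>=0} (-1)^k t^(2k+1) / (2k+1)!, so substituting t = 2x, only odd powers of x are nonzero, with coefficient of x^(2k+1) equal to (-1)^k 2^(2k+1) / (2k+1)!.
Write 31 = 2*15 + 1, giving the coefficient (-1)^15 * 2^31 / 31! = -2147483648/8222838654177922817725562880000000 = -32/122529844256906551386796875.

-32/122529844256906551386796875


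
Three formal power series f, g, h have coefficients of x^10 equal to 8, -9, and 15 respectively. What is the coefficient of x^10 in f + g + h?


Series addition is componentwise:
8 + -9 + 15
= 14

14


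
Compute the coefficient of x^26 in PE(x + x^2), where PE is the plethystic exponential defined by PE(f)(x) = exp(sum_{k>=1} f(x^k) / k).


With f(x) = x + x^2, the exponent is sum_{k>=1} (x^k + x^(2k)) / k = -ln(1 - x) - ln(1 - x^2). Exponentiating:
PE(x + x^2) = 1 / ((1 - x)(1 - x^2)).
This is the generating function for partitions of n into parts of size 1 or 2. The number of 2's can be any j in 0..13, and the rest are 1's, so
[x^26] = floor(26/2) + 1 = 14.

14


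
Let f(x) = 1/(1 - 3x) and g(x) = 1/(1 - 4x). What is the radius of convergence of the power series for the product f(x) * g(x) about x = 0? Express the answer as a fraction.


The radius of 1/(1 - 3x) is 1/3 (nearest singularity at x = 1/3), and the radius of 1/(1 - 4x) is 1/4.
The product f(x)*g(x) = 1/((1 - 3x)(1 - 4x)) has singularities at both 1/3 and 1/4, so its radius of convergence is the distance to the nearest one:
min(1/3, 1/4) = 1/4.

1/4


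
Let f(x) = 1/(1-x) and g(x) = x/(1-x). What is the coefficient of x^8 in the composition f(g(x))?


First simplify the composition: f(g(x)) = 1/(1 - x/(1-x)) = (1-x)/((1-x) - x) = (1-x)/(1-2x).
Now extract the coefficient. Write (1-x)/(1-2x) = 1/(1-2x) - x/(1-2x).
The coefficient of x^n in 1/(1-2x) is 2^n, and in x/(1-2x) is 2^(n-1) (for n >= 1).
So the coefficient of x^8 is 2^8 - 2^7 = 256 - 128 = 128.

128


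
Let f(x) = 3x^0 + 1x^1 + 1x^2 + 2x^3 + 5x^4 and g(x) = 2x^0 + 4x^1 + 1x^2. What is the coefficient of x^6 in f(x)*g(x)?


Cauchy product at x^6:
5*1
= 5

5


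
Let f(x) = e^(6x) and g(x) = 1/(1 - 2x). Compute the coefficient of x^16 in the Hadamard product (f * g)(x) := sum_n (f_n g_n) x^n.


Expanding: f_k = 6^k/k! (from e^(6x)) and g_k = 2^k (from 1/(1 - 2x)). So the Hadamard coefficient (f * g)_k = 6^k 2^k / k! = (12)^k / k!.
For k = 16: 12^16/16! = 184884258895036416/20922789888000 = 7739670528/875875.

7739670528/875875


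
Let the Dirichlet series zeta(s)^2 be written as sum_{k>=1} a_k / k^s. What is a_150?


The Dirichlet convolution of the constant function 1 with itself gives (1 * 1)(k) = sum_{d | k} 1 = d(k), the number of positive divisors of k.
Since zeta(s) = sum_{k>=1} 1/k^s, we have zeta(s)^2 = sum_{k>=1} d(k)/k^s, so a_k = d(k).
For k = 150: the divisors are 1, 2, 3, 5, 6, 10, 15, 25, 30, 50, 75, 150.
Count = 12.

12


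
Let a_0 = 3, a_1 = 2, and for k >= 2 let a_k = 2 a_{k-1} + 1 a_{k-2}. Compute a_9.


Iterating the recurrence forward:
a_0 = 3
a_1 = 2
a_2 = 2*2 + 1*3 = 7
a_3 = 2*7 + 1*2 = 16
a_4 = 2*16 + 1*7 = 39
a_5 = 2*39 + 1*16 = 94
a_6 = 2*94 + 1*39 = 227
a_7 = 2*227 + 1*94 = 548
a_8 = 2*548 + 1*227 = 1323
a_9 = 2*1323 + 1*548 = 3194
So a_9 = 3194.

3194


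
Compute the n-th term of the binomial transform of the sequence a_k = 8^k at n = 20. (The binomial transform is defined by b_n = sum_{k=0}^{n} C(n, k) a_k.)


With a_k = 8^k, b_n = sum_{k=0}^{n} C(n, k) 8^k = (1 + 8)^n by the binomial theorem.
For n = 20: (1 + 8)^20 = 9^20 = 12157665459056928801.

12157665459056928801


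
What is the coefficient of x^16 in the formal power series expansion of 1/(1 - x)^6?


The negative binomial / multiset identity is
1/(1 - x)^r = sum_{k>=0} C(k + r - 1, r - 1) x^k.
Here r = 6 and k = 16, so the coefficient is
C(16 + 5, 5) = C(21, 5)
= 20349

20349


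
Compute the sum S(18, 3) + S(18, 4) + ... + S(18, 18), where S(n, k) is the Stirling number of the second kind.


By definition, S(n, k) counts partitions of an n-set into exactly k nonempty blocks.
Computing row n = 18 for k = 3..18:
S(18, k): 64439010, 2798806985, 28958095545, 110687251039, 197462483400, 189036065010, 106175395755, 37112163803, 8391004908, 1256328866, 125854638, 8408778, 367200, 9996, 153, 1
Sum = 682076675087.

682076675087


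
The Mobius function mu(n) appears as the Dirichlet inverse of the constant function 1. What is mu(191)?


191 = 191 (all distinct primes).
mu(191) = (-1)^1 = -1

-1


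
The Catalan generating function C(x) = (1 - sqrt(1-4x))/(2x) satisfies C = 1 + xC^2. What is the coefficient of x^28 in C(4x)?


Substituting x -> 4x scales the n-th coefficient by 4^n, so [x^28] C(4x) = 4^28 * C_28.
C_28 = C(2*28, 28)/(29) = 7648690600760440/29 = 263747951750360.
So 4^28 * 263747951750360 = 72057594037927936 * 263747951750360 = 19005042835562445667958742056960.

19005042835562445667958742056960


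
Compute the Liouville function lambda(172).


The Liouville function is lambda(k) = (-1)^Omega(k), where Omega(k) counts the prime factors of k with multiplicity.
Factoring: 172 = 2 * 2 * 43, so Omega(172) = 3.
lambda(172) = (-1)^3 = -1.

-1


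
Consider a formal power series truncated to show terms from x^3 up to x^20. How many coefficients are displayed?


From x^3 to x^20 inclusive, the count is 20 - 3 + 1 = 18.

18


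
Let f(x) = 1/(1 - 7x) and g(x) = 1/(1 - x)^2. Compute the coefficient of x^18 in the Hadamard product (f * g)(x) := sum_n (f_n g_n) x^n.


f has coefficients f_k = 7^k. For g = 1/(1 - x)^2 the coefficient is g_k = C(k + 1, 1) = k + 1. The Hadamard coefficient is (f * g)_k = 7^k * (k + 1).
For k = 18: 7^18 * 19 = 1628413597910449 * 19 = 30939858360298531.

30939858360298531


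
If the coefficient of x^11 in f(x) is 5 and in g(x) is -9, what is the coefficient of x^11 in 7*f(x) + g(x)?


Scalar multiplication scales coefficients: 7 * 5 = 35.
Then add the g coefficient: 35 + -9
= 26

26


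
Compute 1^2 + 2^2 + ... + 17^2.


This power sum has a closed form given by Faulhaber's formula
sum_{k=1}^{m} k^p = (1 / (p + 1)) * sum_{j=0}^{p} C(p + 1, j) B_j m^(p + 1 - j),
but for small m direct computation is fastest:
1 + 4 + 9 + 16 + 25 + 36 + 49 + 64 + 81 + 100 + 121 + 144 + 169 + 196 + 225 + 256 + 289 = 1785.

1785


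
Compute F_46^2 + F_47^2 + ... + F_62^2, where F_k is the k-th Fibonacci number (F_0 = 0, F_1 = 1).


There is a standard identity sum_{k=0}^{N} F_k^2 = F_N * F_{N+1} (proved inductively from the telescoping relation F_k^2 = F_k F_{k+1} - F_{k-1} F_k). Then
sum_{k=46}^{62} F_k^2 = F_62 F_63 - F_45 F_46.
Computing: F_62 = 4052739537881, F_63 = 6557470319842, F_45 = 1134903170, F_46 = 1836311903.
Sum = 4052739537881 * 6557470319842 - 1134903170 * 1836311903 = 26575717149668640521502292.

26575717149668640521502292


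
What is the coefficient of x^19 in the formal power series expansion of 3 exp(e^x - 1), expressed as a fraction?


exp(e^x - 1) is the exponential generating function for the Bell numbers Bell_k: exp(e^x - 1) = sum_{k>=0} Bell_k x^k / k!.
So the coefficient of x^19 in 3 exp(e^x - 1) is 3 Bell_19 / 19!.
Computing: Bell_19 = 5832742205057 and 19! = 121645100408832000, giving
3 * 5832742205057/121645100408832000 = 5832742205057/40548366802944000.

5832742205057/40548366802944000


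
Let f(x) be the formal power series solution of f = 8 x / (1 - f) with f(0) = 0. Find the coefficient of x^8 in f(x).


Apply Lagrange inversion: f = 8 x * phi(f) with phi(t) = 1/(1 - t), so
[x^n] f = 8^n * (1/n) [t^(n-1)] phi(t)^n = 8^n * (1/n) [t^(n-1)] (1 - t)^(-n) = 8^n * (1/n) C(2n - 2, n - 1) = 8^n * C_{n-1}.
For n = 8: C_7 = C(14, 7) / 8 = 3432/8 = 429.
With the 8^8 = 16777216 factor, the coefficient is 16777216 * 429 = 7197425664.

7197425664


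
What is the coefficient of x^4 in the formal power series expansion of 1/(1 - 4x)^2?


The general identity 1/(1 - c x)^r = sum_{k>=0} c^k C(k + r - 1, r - 1) x^k follows by substituting y = c x into 1/(1 - y)^r = sum_{k>=0} C(k + r - 1, r - 1) y^k.
For c = 4, r = 2, k = 4:
4^4 * C(5, 1) = 256 * 5 = 1280.

1280


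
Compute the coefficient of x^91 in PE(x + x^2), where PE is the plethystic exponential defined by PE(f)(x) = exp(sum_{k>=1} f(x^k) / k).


With f(x) = x + x^2, the exponent is sum_{k>=1} (x^k + x^(2k)) / k = -ln(1 - x) - ln(1 - x^2). Exponentiating:
PE(x + x^2) = 1 / ((1 - x)(1 - x^2)).
This is the generating function for partitions of n into parts of size 1 or 2. The number of 2's can be any j in 0..45, and the rest are 1's, so
[x^91] = floor(91/2) + 1 = 46.

46


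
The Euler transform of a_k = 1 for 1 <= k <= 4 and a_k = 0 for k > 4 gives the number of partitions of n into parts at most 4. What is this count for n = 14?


Partitions of 14 into parts at most 4:
Using generating function (1-x)^(-1)(1-x^2)^(-1)...(1-x^4)^(-1),
the coefficient of x^14 = 47

47


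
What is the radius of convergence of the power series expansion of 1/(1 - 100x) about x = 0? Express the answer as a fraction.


Expanding 1/(1 - 100x) = sum_{k>=0} 100^k x^k, the series converges when |100x| < 1, i.e., |x| < 1/100.
So the radius of convergence is 1/100 = 1/100.

1/100


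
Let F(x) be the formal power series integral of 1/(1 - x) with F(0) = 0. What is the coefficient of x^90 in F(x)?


1/(1 - x) = sum_{k>=0} x^k. Integrating termwise and using F(0) = 0 gives
F(x) = sum_{k>=0} x^(k+1) / (k+1) = sum_{m>=1} x^m / m = -ln(1 - x).
So the coefficient of x^90 is 1/90 = 1/90.

1/90


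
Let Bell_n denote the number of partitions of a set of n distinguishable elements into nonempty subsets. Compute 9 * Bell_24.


Bell_24 can be computed from the Bell triangle or from Dobinski's identity Bell_n = (1/e) * sum_{k>=0} k^n / k!.
Computing Bell_24 = 445958869294805289.
Then 9 * 445958869294805289 = 4013629823653247601.

4013629823653247601


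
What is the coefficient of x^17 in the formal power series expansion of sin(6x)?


The Maclaurin series is sin(t) = sum_{k>=0} (-1)^k t^(2k+1) / (2k+1)!, so substituting t = 6x, only odd powers of x are nonzero, with coefficient of x^(2k+1) equal to (-1)^k 6^(2k+1) / (2k+1)!.
Write 17 = 2*8 + 1, giving the coefficient (-1)^8 * 6^17 / 17! = 16926659444736/355687428096000 = 708588/14889875.

708588/14889875


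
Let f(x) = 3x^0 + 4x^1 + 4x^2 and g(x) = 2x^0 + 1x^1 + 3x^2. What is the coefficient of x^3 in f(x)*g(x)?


Cauchy product at x^3:
4*3 + 4*1
= 16

16


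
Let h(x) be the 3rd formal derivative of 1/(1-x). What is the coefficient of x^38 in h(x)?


Differentiating 3 times: d^3/dx^3 [1/(1-x)] = 3!/(1-x)^4.
The expansion 1/(1-x)^4 = sum_{k>=0} C(k+3, 3) x^k, so the coefficient of x^n in 3!/(1-x)^4 is 3! * C(n+3, 3).
For n = 38: 6 * C(41, 3) = 6 * 10660 = 63960

63960


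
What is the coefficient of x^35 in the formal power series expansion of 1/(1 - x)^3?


The negative binomial / multiset identity is
1/(1 - x)^r = sum_{k>=0} C(k + r - 1, r - 1) x^k.
Here r = 3 and k = 35, so the coefficient is
C(35 + 2, 2) = C(37, 2)
= 666

666


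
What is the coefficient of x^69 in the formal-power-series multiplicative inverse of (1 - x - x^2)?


Let the inverse be f(x) = sum_{k>=0} a_k x^k. From f(x) * (1 - x - x^2) = 1 and matching coefficients:
 x^0: a_0 = 1.
 x^1: a_1 - a_0 = 0, so a_1 = 1.
 x^k (k >= 2): a_k - a_{k-1} - a_{k-2} = 0, i.e. a_k = a_{k-1} + a_{k-2}.
This is the Fibonacci-type recurrence shifted so that a_0 = a_1 = 1.
Iterating: a_0=1, a_1=1, a_2=2, a_3=3, a_4=5, a_5=8, a_6=13, a_7=21, a_8=34, a_9=55, ...
a_69 = 190392490709135.

190392490709135


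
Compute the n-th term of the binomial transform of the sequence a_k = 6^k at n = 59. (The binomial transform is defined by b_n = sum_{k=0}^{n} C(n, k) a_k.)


With a_k = 6^k, b_n = sum_{k=0}^{n} C(n, k) 6^k = (1 + 6)^n by the binomial theorem.
For n = 59: (1 + 6)^59 = 7^59 = 72574551534231909331741171093173785967490646405143.

72574551534231909331741171093173785967490646405143


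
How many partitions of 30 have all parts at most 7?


Using the generating function (1-x)^(-1)(1-x^2)^(-1)...(1-x^7)^(-1),
the coefficient of x^30 counts these restricted partitions.
Result = 1824

1824


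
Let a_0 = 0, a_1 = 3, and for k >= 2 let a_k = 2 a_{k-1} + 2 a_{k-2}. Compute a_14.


Iterating the recurrence forward:
a_0 = 0
a_1 = 3
a_2 = 2*3 + 2*0 = 6
a_3 = 2*6 + 2*3 = 18
a_4 = 2*18 + 2*6 = 48
a_5 = 2*48 + 2*18 = 132
a_6 = 2*132 + 2*48 = 360
a_7 = 2*360 + 2*132 = 984
a_8 = 2*984 + 2*360 = 2688
a_9 = 2*2688 + 2*984 = 7344
a_10 = 2*7344 + 2*2688 = 20064
a_11 = 2*20064 + 2*7344 = 54816
a_12 = 2*54816 + 2*20064 = 149760
a_13 = 2*149760 + 2*54816 = 409152
a_14 = 2*409152 + 2*149760 = 1117824
So a_14 = 1117824.

1117824


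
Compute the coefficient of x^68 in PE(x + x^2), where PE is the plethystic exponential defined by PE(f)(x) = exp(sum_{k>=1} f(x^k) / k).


With f(x) = x + x^2, the exponent is sum_{k>=1} (x^k + x^(2k)) / k = -ln(1 - x) - ln(1 - x^2). Exponentiating:
PE(x + x^2) = 1 / ((1 - x)(1 - x^2)).
This is the generating function for partitions of n into parts of size 1 or 2. The number of 2's can be any j in 0..34, and the rest are 1's, so
[x^68] = floor(68/2) + 1 = 35.

35


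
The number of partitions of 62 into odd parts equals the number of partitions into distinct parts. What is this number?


Computing partitions of 62 into odd parts (1, 3, 5, ...):
Using the generating function prod_{k>=0} 1/(1-x^(2k+1)),
the count is 13394

13394


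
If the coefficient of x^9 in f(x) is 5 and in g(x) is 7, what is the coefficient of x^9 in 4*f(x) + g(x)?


Scalar multiplication scales coefficients: 4 * 5 = 20.
Then add the g coefficient: 20 + 7
= 27

27


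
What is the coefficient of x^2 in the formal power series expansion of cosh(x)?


The Maclaurin series is cosh(t) = sum_{m>=0} t^(2m) / (2m)!, so substituting t = x, only even powers of x are nonzero, with coefficient of x^(2m) equal to 1 / (2m)!.
For x^2 the coefficient is 1/2! = 1/2 = 1/2.

1/2


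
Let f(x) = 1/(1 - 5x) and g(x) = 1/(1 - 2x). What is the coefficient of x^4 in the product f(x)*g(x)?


The coefficient of x^n in f*g is the Cauchy product: sum_{k=0}^{n} a^k * b^(n-k).
With a=5, b=2, n=4:
sum_{k=0}^{4} 5^k * 2^(4-k)
= 1031

1031


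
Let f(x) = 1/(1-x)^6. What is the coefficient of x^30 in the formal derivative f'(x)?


Differentiate: d/dx [ 1/(1-x)^r ] = r / (1-x)^(r+1).
Here r = 6, so f'(x) = 6 / (1-x)^7.
The expansion of 1/(1-x)^(r+1) has coefficient of x^n equal to C(n+r, r).
So the coefficient of x^30 in f'(x) is
6 * C(36, 6) = 6 * 1947792 = 11686752

11686752


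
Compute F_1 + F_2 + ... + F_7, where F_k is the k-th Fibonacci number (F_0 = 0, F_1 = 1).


Use the identity sum_{k=0}^{N} F_k = F_{N+2} - 1 (which follows from F_{k+2} - F_{k+1} = F_k). Then
sum_{k=1}^{7} F_k = (F_{9} - 1) - (F_{2} - 1) = F_{9} - F_{2}.
Computing: F_{9} = 34, F_{2} = 1, so
Sum = 34 - 1 = 33.

33


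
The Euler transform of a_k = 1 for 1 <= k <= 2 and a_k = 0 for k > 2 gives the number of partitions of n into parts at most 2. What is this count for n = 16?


Partitions of 16 into parts at most 2:
Using generating function (1-x)^(-1)(1-x^2)^(-1),
the coefficient of x^16 = 9

9


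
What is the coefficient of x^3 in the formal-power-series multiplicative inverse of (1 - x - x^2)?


Let the inverse be f(x) = sum_{k>=0} a_k x^k. From f(x) * (1 - x - x^2) = 1 and matching coefficients:
 x^0: a_0 = 1.
 x^1: a_1 - a_0 = 0, so a_1 = 1.
 x^k (k >= 2): a_k - a_{k-1} - a_{k-2} = 0, i.e. a_k = a_{k-1} + a_{k-2}.
This is the Fibonacci-type recurrence shifted so that a_0 = a_1 = 1.
Iterating: a_0=1, a_1=1, a_2=2, a_3=3
a_3 = 3.

3


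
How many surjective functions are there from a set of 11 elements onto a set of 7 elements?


By inclusion-exclusion on which target elements are missed, the number of surjections from an n-set onto a k-set is
surj(n, k) = sum_{j=0}^{k} (-1)^j C(k, j) (k - j)^n.
Equivalently surj(n, k) = k! * S(n, k), where S(n, k) is the Stirling number of the second kind.
For n = 11, k = 7:
S(11, 7) = 63987, so
surj = 7! * 63987 = 5040 * 63987 = 322494480.

322494480


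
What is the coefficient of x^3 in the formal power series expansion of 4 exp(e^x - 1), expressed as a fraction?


exp(e^x - 1) is the exponential generating function for the Bell numbers Bell_k: exp(e^x - 1) = sum_{k>=0} Bell_k x^k / k!.
So the coefficient of x^3 in 4 exp(e^x - 1) is 4 Bell_3 / 3!.
Computing: Bell_3 = 5 and 3! = 6, giving
4 * 5/6 = 10/3.

10/3


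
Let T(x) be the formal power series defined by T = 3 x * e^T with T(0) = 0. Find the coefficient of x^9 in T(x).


Apply the Lagrange inversion formula: if T = 3 x * phi(T) with phi(t) = e^t, then
[x^n] T = 3^n * (1/n) [t^(n-1)] phi(t)^n = 3^n * (1/n) [t^(n-1)] e^(n t) = 3^n * (1/n) * n^(n-1) / (n-1)! = 3^n * n^(n-1) / n!.
When c = 1 this is the Cayley count of rooted labeled trees on n vertices, divided by n!.
For n = 9: 3^9 * 9^8 / 9! = 19683 * 43046721/362880 = 10460353203/4480.

10460353203/4480


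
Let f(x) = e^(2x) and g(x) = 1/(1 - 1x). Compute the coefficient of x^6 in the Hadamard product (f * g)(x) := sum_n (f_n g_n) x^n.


Expanding: f_k = 2^k/k! (from e^(2x)) and g_k = 1^k (from 1/(1 - 1x)). So the Hadamard coefficient (f * g)_k = 2^k 1^k / k! = (2)^k / k!.
For k = 6: 2^6/6! = 64/720 = 4/45.

4/45


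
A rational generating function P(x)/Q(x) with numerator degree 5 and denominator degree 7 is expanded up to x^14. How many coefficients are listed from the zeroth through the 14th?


Expanding up to x^14 gives the coefficients for x^0, x^1, ..., x^14.
That is 14 + 1 = 15 coefficients in total.

15


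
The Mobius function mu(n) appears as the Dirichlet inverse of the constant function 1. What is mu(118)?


118 = 2 * 59 (all distinct primes).
mu(118) = (-1)^2 = 1

1


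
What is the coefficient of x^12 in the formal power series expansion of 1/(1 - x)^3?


The expansion 1/(1 - x)^r = sum_{k>=0} C(k + r - 1, r - 1) x^k follows from the multiset / negative-binomial theorem (or from repeated differentiation of the geometric series).
For r = 3 and k = 12:
C(14, 2) = 87178291200 / (2 * 479001600) = 91.

91


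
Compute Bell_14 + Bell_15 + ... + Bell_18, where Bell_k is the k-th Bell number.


Recall Bell_k counts set partitions of a k-set (with Bell_0 = 1 by convention).
Bell_14 through Bell_18: 190899322, 1382958545, 10480142147, 82864869804, 682076806159
Sum = 190899322 + 1382958545 + 10480142147 + 82864869804 + 682076806159 = 776995675977.

776995675977


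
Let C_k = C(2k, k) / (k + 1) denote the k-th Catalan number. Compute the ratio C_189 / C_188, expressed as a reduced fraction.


Using C_k = (2k)! / (k! (k+1)!), the ratio C_{k+1}/C_k simplifies to
C_{k+1}/C_k = [(2k+2)! / ((k+1)! (k+2)!)] * [k! (k+1)! / (2k)!]
 = (2k+2)(2k+1) / ((k+1)(k+2)) = 2(2k+1) / (k+2).
For k = 188: 2(2*188 + 1) / (188 + 2) = 754/190 = 377/95.

377/95


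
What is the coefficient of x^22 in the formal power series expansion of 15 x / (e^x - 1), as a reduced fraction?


The exponential generating function for Bernoulli numbers is
x / (e^x - 1) = sum_{k>=0} B_k x^k / k!.
So the coefficient of x^22 in 15 x / (e^x - 1) is 15 B_22 / 22!.
Computing: B_22 = 854513/138, 22! = 1124000727777607680000, giving
15 * 854513/138 / 1124000727777607680000 = 77683/940073335959453696000.

77683/940073335959453696000
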